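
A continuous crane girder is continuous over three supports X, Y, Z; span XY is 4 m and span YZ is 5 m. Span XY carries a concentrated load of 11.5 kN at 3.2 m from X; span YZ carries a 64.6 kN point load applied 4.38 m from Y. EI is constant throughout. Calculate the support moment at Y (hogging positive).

Take M_Y as the redundant. Released structure: two simple spans XY and YZ with a hinge at Y.
Discontinuity in slope at Y on the released structure — sum the simple-span end rotations:
  span XY: point load 11.5 at a = 3.2: Pab(L + a)/(6LEI) = 8.832/EI
  span YZ: point load 64.6 at a = 4.38: Pab(L + b)/(6LEI) = 32.86/EI
  relative rotation θ_0 = (8.832 + 32.86)/EI = 41.7/EI
A unit hogging moment at Y produces rotation L₁/(3EI) + L₂/(3EI) = 3/EI.
Slope continuity at Y: θ_0 = M_Y·3/EI, so M_Y = 41.7/3 = 13.9 kN·m (hogging).

M_Y = 13.9 kN·m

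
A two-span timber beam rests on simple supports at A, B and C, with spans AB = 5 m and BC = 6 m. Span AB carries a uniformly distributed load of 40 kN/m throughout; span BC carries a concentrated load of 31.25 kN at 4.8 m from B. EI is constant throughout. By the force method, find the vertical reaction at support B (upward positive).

Take M_B as the redundant. Released structure: two simple spans AB and BC with a hinge at B.
Discontinuity in slope at B on the released structure — sum the simple-span end rotations:
  span AB: UDL 40: wL³/(24EI) = 208.3/EI
  span BC: point load 31.25 at a = 4.8: Pab(L + b)/(6LEI) = 36/EI
  relative rotation θ_0 = (208.3 + 36)/EI = 244.3/EI
A unit hogging moment at B produces rotation L₁/(3EI) + L₂/(3EI) = 3.667/EI.
Compatibility: M_B·(L₁+L₂)/(3EI) = θ_0, giving M_B = 66.64 kN·m (hogging).
Span AB, ΣM about A with M_B applied at B: R_B^{AB}·5 = 500 + 66.64, so R_B^{AB} = 113.3 kN and R_A = 200 − 113.3 = 86.67 kN.
Span BC, ΣM about C: R_B^{BC}·6 = 37.5 + 66.64, so R_B^{BC} = 17.36 kN and R_C = 31.25 − 17.36 = 13.89 kN.
R_B = 113.3 + 17.36 = 130.7 kN.

R_B = 130.7 kN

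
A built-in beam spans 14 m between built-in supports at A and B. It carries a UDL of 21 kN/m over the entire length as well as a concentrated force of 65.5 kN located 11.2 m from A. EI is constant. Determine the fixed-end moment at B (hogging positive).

Take the two fixed-end moments M_A, M_B as redundants; the released structure is the simple span AB.
End rotations of the released simple span under the applied load (×1/EI):
  at A: UDL 21: wL³/(24EI) = 2401/EI
  at B: UDL 21: wL³/(24EI) = 2401/EI
  at A: point load 65.5 at a = 11.2: Pab(L + b)/(6LEI) = 410.8/EI
  at B: point load 65.5 at a = 11.2: Pab(L + a)/(6LEI) = 616.2/EI
  θ_A0 = 2812/EI,  θ_B0 = 3017/EI
Flexibility coefficients: a unit moment at one end gives L/(3EI) there and L/(6EI) at the far end, so f₁₁ = f₂₂ = 4.667/EI and f₁₂ = f₂₁ = 2.333/EI.
Compatibility — zero rotation at each built-in end:
  4.667 M_A + 2.333 M_B = 2812
  2.333 M_A + 4.667 M_B = 3017
Solving the pair gives M_A = 372.3 kN·m and M_B = 460.4 kN·m (hogging).

M_B = 460.4 kN·m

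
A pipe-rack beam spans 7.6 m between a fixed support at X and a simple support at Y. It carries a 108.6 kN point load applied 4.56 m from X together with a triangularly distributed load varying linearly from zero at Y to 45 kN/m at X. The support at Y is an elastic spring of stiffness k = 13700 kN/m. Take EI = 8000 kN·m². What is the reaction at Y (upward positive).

R_Y = 80.79 kN

Release the roller at Y. Primary structure: cantilever fixed at X.
Free-end deflection of the primary structure under the applied loading (downward +):
  point load 108.6 at a = 4.56: Pa²(3L − a)/(6EI) = 6865/EI
  triangular load, peak 45 at the fixed end: w₀L⁴/(30EI) = 5004/EI
  δ_0 = 11869/EI
Tip deflection under a unit load at Y: L³/(3EI) = 146.3/EI.
With EI = 8000 kN·m²: δ_0 = 1.4837 m and δ_{YY} = 0.018291 m/kN.
Compatibility — the spring shortens by R_Y/k under the reaction it provides: δ_0 − R_Y·δ_{YY} = R_Y/k. With 1/k = 0.000073 m/kN, R_Y = δ_0 / (δ_{YY} + 1/k) = 1.4837 / (0.018291 + 0.000073) = 80.79 kN.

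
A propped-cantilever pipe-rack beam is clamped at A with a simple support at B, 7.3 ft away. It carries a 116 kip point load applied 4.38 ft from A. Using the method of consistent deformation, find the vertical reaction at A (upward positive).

R_A = 65.89 kip

Release the roller at B. Primary structure: cantilever fixed at A.
Deflection at B on the released cantilever, summing each load's contribution:
  point load 116 at a = 4.38: Pa²(3L − a)/(6EI) = 6498/EI
Tip deflection under a unit load at B: L³/(3EI) = 129.7/EI.
Compatibility at B: δ_0 − R_B·δ_{BB} = 0, so R_B = 6498/129.7 = 50.11 kip.
Vertical equilibrium: R_A = ΣP − R_B = 116 − 50.11 = 65.89 kip.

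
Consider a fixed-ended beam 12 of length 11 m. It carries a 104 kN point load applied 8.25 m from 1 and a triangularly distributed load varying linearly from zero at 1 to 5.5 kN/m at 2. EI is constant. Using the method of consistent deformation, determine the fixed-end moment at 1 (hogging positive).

M_1 = 75.81 kN·m

Take the two fixed-end moments M_1, M_2 as redundants; the released structure is the simple span 12.
On the primary (simply-supported) span, the end slopes from the loading are:
  at 1: point load 104 at a = 8.25: Pab(L + b)/(6LEI) = 491.6/EI
  at 2: point load 104 at a = 8.25: Pab(L + a)/(6LEI) = 688.2/EI
  at 1: triangular load, peak 5.5: 7w₀L³/(360EI) = 142.3/EI
  at 2: triangular load, peak 5.5: w₀L³/(45EI) = 162.7/EI
  θ_10 = 633.9/EI,  θ_20 = 850.9/EI
Flexibility coefficients: a unit moment at one end gives L/(3EI) there and L/(6EI) at the far end, so f₁₁ = f₂₂ = 3.667/EI and f₁₂ = f₂₁ = 1.833/EI.
Compatibility — zero rotation at each built-in end:
  3.667 M_1 + 1.833 M_2 = 633.9
  1.833 M_1 + 3.667 M_2 = 850.9
Solving the pair gives M_1 = 75.81 kN·m and M_2 = 194.2 kN·m (hogging).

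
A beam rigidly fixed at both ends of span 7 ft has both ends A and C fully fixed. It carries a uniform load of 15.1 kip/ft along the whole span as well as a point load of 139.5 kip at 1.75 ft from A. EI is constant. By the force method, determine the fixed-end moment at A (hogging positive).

M_A = 199 kip·ft

Release both end moments; the primary structure is a simply-supported span AC with redundants M_A and M_C.
Simple-span end rotations at A and C under the given loads:
  at A: UDL 15.1: wL³/(24EI) = 215.8/EI
  at C: UDL 15.1: wL³/(24EI) = 215.8/EI
  at A: point load 139.5 at a = 1.75: Pab(L + b)/(6LEI) = 373.8/EI
  at C: point load 139.5 at a = 1.75: Pab(L + a)/(6LEI) = 267/EI
  θ_A0 = 589.6/EI,  θ_C0 = 482.8/EI
Flexibility coefficients: a unit moment at one end gives L/(3EI) there and L/(6EI) at the far end, so f₁₁ = f₂₂ = 2.333/EI and f₁₂ = f₂₁ = 1.167/EI.
Compatibility — zero rotation at each built-in end:
  2.333 M_A + 1.167 M_C = 589.6
  1.167 M_A + 2.333 M_C = 482.8
Solving the pair gives M_A = 199 kip·ft and M_C = 107.4 kip·ft (hogging).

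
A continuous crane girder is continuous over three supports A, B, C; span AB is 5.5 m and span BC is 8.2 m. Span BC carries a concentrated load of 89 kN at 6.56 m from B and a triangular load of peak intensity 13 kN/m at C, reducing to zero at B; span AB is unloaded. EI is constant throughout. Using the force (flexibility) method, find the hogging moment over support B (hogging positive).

Take M_B as the redundant. Released structure: two simple spans AB and BC with a hinge at B.
End slopes at the hinge B, treating each span as simply supported:
  span BC: point load 89 at a = 6.56: Pab(L + b)/(6LEI) = 191.5/EI
  span BC: triangular load, peak 13: 7w₀L³/(360EI) = 139.4/EI
  relative rotation θ_0 = (0 + 330.9)/EI = 330.9/EI
A unit hogging moment at B produces rotation L₁/(3EI) + L₂/(3EI) = 4.567/EI.
Slope continuity at B: θ_0 = M_B·4.567/EI, so M_B = 330.9/4.567 = 72.45 kN·m (hogging).

M_B = 72.45 kN·m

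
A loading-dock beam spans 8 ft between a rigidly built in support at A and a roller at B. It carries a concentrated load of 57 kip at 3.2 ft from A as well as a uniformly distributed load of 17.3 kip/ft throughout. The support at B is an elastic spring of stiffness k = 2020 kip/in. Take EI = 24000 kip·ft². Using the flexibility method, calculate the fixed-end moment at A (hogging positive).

M_A = 228.9 kip·ft

Choose R_B as the redundant. The primary structure is the cantilever fixed at A.
Deflection at B on the released cantilever, summing each load's contribution:
  point load 57 at a = 3.2: Pa²(3L − a)/(6EI) = 2023/EI
  UDL 17.3: wL⁴/(8EI) = 8858/EI
  δ_0 = 10881/EI
Tip deflection under a unit load at B: L³/(3EI) = 170.7/EI.
With EI = 24000 kip·ft²: δ_0 = 0.45338 ft and δ_{BB} = 0.007111 ft/kip.
Compatibility — the spring shortens by R_B/k under the reaction it provides: δ_0 − R_B·δ_{BB} = R_B/k. With 1/k = 1/(2020×12) ft/kip = 0.000041 ft/kip, R_B = δ_0 / (δ_{BB} + 1/k) = 0.45338 / (0.007111 + 0.000041) = 63.39 kip.
Moment equilibrium about A: M_A = Σ(load moments about A) − R_B·L = 736 − 63.39×8 = 228.9 kip·ft.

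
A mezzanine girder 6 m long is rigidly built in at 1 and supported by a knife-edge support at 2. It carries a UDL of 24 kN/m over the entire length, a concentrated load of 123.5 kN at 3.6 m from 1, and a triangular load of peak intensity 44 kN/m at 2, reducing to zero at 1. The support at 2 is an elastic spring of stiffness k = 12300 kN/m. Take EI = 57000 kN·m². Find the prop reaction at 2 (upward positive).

Choose R_2 as the redundant. The primary structure is the cantilever fixed at 1.
Downward deflection at the released point 2 due to the loads:
  UDL 24: wL⁴/(8EI) = 3888/EI
  point load 123.5 at a = 3.6: Pa²(3L − a)/(6EI) = 3841/EI
  triangular load, peak 44 at the free end: 11w₀L⁴/(120EI) = 5227/EI
  δ_0 = 12957/EI
Flexibility coefficient — unit upward force at 2: δ_{22} = L³/(3EI) = 72/EI.
With EI = 57000 kN·m²: δ_0 = 0.22731 m and δ_{22} = 0.001263 m/kN.
Compatibility — the spring shortens by R_2/k under the reaction it provides: δ_0 − R_2·δ_{22} = R_2/k. With 1/k = 0.000081 m/kN, R_2 = δ_0 / (δ_{22} + 1/k) = 0.22731 / (0.001263 + 0.000081) = 169.1 kN.

R_2 = 169.1 kN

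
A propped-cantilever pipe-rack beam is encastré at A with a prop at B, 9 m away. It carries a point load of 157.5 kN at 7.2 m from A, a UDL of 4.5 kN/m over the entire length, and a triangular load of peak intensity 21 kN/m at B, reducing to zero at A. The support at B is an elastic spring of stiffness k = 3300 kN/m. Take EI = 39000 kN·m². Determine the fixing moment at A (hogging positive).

Release the roller at B. Primary structure: cantilever fixed at A.
Free-end deflection of the primary structure under the applied loading (downward +):
  point load 157.5 at a = 7.2: Pa²(3L − a)/(6EI) = 26944/EI
  UDL 4.5: wL⁴/(8EI) = 3691/EI
  triangular load, peak 21 at the free end: 11w₀L⁴/(120EI) = 12630/EI
  δ_0 = 43264/EI
Tip deflection under a unit load at B: L³/(3EI) = 243/EI.
With EI = 39000 kN·m²: δ_0 = 1.1093 m and δ_{BB} = 0.006231 m/kN.
Compatibility — the spring shortens by R_B/k under the reaction it provides: δ_0 − R_B·δ_{BB} = R_B/k. With 1/k = 0.000303 m/kN, R_B = δ_0 / (δ_{BB} + 1/k) = 1.1093 / (0.006231 + 0.000303) = 169.8 kN.
Moment equilibrium about A: M_A = Σ(load moments about A) − R_B·L = 1883 − 169.8×9 = 355.2 kN·m.

M_A = 355.2 kN·m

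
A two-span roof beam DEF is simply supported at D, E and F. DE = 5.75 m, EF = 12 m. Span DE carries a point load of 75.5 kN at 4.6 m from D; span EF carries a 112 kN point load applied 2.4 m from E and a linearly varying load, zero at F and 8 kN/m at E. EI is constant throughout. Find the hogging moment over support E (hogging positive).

Take M_E as the redundant. Released structure: two simple spans DE and EF with a hinge at E.
Discontinuity in slope at E on the released structure — sum the simple-span end rotations:
  span DE: point load 75.5 at a = 4.6: Pab(L + a)/(6LEI) = 119.8/EI
  span EF: point load 112 at a = 2.4: Pab(L + b)/(6LEI) = 774.1/EI
  span EF: triangular load, peak 8: w₀L³/(45EI) = 307.2/EI
  relative rotation θ_0 = (119.8 + 1081)/EI = 1201/EI
A unit hogging moment at E produces rotation L₁/(3EI) + L₂/(3EI) = 5.917/EI.
Compatibility: M_E·(L₁+L₂)/(3EI) = θ_0, giving M_E = 203 kN·m (hogging).

M_E = 203 kN·m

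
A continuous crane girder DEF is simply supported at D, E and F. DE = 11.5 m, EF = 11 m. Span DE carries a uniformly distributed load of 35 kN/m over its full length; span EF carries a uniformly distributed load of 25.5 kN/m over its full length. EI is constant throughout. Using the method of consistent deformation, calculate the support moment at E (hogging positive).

Insert a hinge at E; M_E is the redundant, and each span becomes simply supported.
Rotations at E on the released spans (each span's end-slope, ×1/EI):
  span DE: UDL 35: wL³/(24EI) = 2218/EI
  span EF: UDL 25.5: wL³/(24EI) = 1414/EI
  relative rotation θ_0 = (2218 + 1414)/EI = 3632/EI
A unit hogging moment at E produces rotation L₁/(3EI) + L₂/(3EI) = 7.5/EI.
Slope continuity at E: θ_0 = M_E·7.5/EI, so M_E = 3632/7.5 = 484.3 kN·m (hogging).

M_E = 484.3 kN·m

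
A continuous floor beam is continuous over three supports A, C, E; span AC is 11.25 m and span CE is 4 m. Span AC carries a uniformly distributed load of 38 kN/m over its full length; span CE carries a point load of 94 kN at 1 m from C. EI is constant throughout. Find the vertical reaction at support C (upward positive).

Release continuity at C by inserting a hinge; the redundant is the internal moment M_C. The primary structure is two simply-supported spans AC and CE.
Rotations at C on the released spans (each span's end-slope, ×1/EI):
  span AC: UDL 38: wL³/(24EI) = 2254/EI
  span CE: point load 94 at a = 1: Pab(L + b)/(6LEI) = 82.25/EI
  relative rotation θ_0 = (2254 + 82.25)/EI = 2337/EI
A unit hogging moment at C produces rotation L₁/(3EI) + L₂/(3EI) = 5.083/EI.
Compatibility: M_C·(L₁+L₂)/(3EI) = θ_0, giving M_C = 459.7 kN·m (hogging).
Span AC, ΣM about A with M_C applied at C: R_C^{AC}·11.25 = 2405 + 459.7, so R_C^{AC} = 254.6 kN and R_A = 427.5 − 254.6 = 172.9 kN.
Span CE, ΣM about E: R_C^{CE}·4 = 282 + 459.7, so R_C^{CE} = 185.4 kN and R_E = 94 − 185.4 = -91.42 kN.
R_C = 254.6 + 185.4 = 440 kN.

R_C = 440 kN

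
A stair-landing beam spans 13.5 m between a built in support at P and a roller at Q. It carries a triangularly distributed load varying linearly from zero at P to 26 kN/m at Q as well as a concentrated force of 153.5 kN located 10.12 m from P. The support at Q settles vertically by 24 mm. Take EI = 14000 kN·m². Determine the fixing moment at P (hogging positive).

Take the reaction at Q as the redundant and release it; the primary structure is a cantilever fixed at P.
Downward deflection at the released point Q due to the loads:
  triangular load, peak 26 at the free end: 11w₀L⁴/(120EI) = 79163/EI
  point load 153.5 at a = 10.12: Pa²(3L − a)/(6EI) = 79599/EI
  δ_0 = 158761/EI
Tip deflection under a unit load at Q: L³/(3EI) = 820.1/EI.
With EI = 14000 kN·m²: δ_0 = 11.34 m and δ_{QQ} = 0.05858 m/kN.
Compatibility — the beam at Q must follow the support down by 0.024 m: δ_0 − R_Q·δ_{QQ} = 0.024, so R_Q = (11.34 − 0.024)/0.05858 = 193.2 kN.
Moment equilibrium about P: M_P = Σ(load moments about P) − R_Q·L = 3133 − 193.2×13.5 = 525.1 kN·m.

M_P = 525.1 kN·m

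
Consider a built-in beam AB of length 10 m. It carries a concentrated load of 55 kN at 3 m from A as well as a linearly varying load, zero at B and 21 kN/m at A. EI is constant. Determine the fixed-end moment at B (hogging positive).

M_B = 104.7 kN·m

Take the two fixed-end moments M_A, M_B as redundants; the released structure is the simple span AB.
On the primary (simply-supported) span, the end slopes from the loading are:
  at A: point load 55 at a = 3: Pab(L + b)/(6LEI) = 327.2/EI
  at B: point load 55 at a = 3: Pab(L + a)/(6LEI) = 250.2/EI
  at A: triangular load, peak 21: w₀L³/(45EI) = 466.7/EI
  at B: triangular load, peak 21: 7w₀L³/(360EI) = 408.3/EI
  θ_A0 = 793.9/EI,  θ_B0 = 658.6/EI
Flexibility coefficients: a unit moment at one end gives L/(3EI) there and L/(6EI) at the far end, so f₁₁ = f₂₂ = 3.333/EI and f₁₂ = f₂₁ = 1.667/EI.
Compatibility — zero rotation at each built-in end:
  3.333 M_A + 1.667 M_B = 793.9
  1.667 M_A + 3.333 M_B = 658.6
Solving the pair gives M_A = 185.8 kN·m and M_B = 104.7 kN·m (hogging).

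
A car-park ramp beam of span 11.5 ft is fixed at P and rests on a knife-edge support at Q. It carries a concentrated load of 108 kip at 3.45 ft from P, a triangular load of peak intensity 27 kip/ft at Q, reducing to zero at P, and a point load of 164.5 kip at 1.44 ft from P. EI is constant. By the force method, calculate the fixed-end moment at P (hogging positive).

Choose R_Q as the redundant. The primary structure is the cantilever fixed at P.
Primary-structure tip deflection at Q by superposition:
  point load 108 at a = 3.45: Pa²(3L − a)/(6EI) = 6652/EI
  triangular load, peak 27 at the free end: 11w₀L⁴/(120EI) = 43288/EI
  point load 164.5 at a = 1.44: Pa²(3L − a)/(6EI) = 1880/EI
  δ_0 = 51820/EI
Tip deflection under a unit load at Q: L³/(3EI) = 507/EI.
The prop prevents deflection at Q: R_Q = δ_0/δ_{QQ} = 51820/507 = 102.2 kip.
Moment equilibrium about P: M_P = Σ(load moments about P) − R_Q·L = 1800 − 102.2×11.5 = 624.2 kip·ft.

M_P = 624.2 kip·ft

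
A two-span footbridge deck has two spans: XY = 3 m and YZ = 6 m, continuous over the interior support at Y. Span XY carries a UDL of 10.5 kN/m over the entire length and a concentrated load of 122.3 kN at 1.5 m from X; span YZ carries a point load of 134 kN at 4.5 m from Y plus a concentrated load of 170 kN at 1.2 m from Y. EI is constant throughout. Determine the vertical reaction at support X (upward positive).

Release continuity at Y by inserting a hinge; the redundant is the internal moment M_Y. The primary structure is two simply-supported spans XY and YZ.
Rotations at Y on the released spans (each span's end-slope, ×1/EI):
  span XY: UDL 10.5: wL³/(24EI) = 11.81/EI
  span XY: point load 122.3 at a = 1.5: Pab(L + a)/(6LEI) = 68.79/EI
  span YZ: point load 134 at a = 4.5: Pab(L + b)/(6LEI) = 188.4/EI
  span YZ: point load 170 at a = 1.2: Pab(L + b)/(6LEI) = 293.8/EI
  relative rotation θ_0 = (80.61 + 482.2)/EI = 562.8/EI
A unit hogging moment at Y produces rotation L₁/(3EI) + L₂/(3EI) = 3/EI.
Compatibility: M_Y·(L₁+L₂)/(3EI) = θ_0, giving M_Y = 187.6 kN·m (hogging).
Span XY, ΣM about X with M_Y applied at Y: R_Y^{XY}·3 = 230.7 + 187.6, so R_Y^{XY} = 139.4 kN and R_X = 153.8 − 139.4 = 14.37 kN.

R_X = 14.37 kN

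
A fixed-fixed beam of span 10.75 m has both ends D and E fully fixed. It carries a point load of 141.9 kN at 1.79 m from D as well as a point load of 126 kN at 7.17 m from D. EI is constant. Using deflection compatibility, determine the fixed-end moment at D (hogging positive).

Release both end moments; the primary structure is a simply-supported span DE with redundants M_D and M_E.
On the primary (simply-supported) span, the end slopes from the loading are:
  at D: point load 141.9 at a = 1.79: Pab(L + b)/(6LEI) = 695.5/EI
  at E: point load 141.9 at a = 1.79: Pab(L + a)/(6LEI) = 442.5/EI
  at D: point load 126 at a = 7.17: Pab(L + b)/(6LEI) = 718.6/EI
  at E: point load 126 at a = 7.17: Pab(L + a)/(6LEI) = 898.6/EI
  θ_D0 = 1414/EI,  θ_E0 = 1341/EI
Flexibility coefficients: a unit moment at one end gives L/(3EI) there and L/(6EI) at the far end, so f₁₁ = f₂₂ = 3.583/EI and f₁₂ = f₂₁ = 1.792/EI.
Compatibility — zero rotation at each built-in end:
  3.583 M_D + 1.792 M_E = 1414
  1.792 M_D + 3.583 M_E = 1341
Solving the pair gives M_D = 276.6 kN·m and M_E = 235.9 kN·m (hogging).

M_D = 276.6 kN·m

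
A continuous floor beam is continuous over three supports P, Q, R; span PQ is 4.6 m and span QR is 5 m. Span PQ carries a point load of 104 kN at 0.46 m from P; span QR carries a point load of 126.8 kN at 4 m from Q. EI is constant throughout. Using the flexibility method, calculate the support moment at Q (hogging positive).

M_Q = 43.05 kN·m

Take M_Q as the redundant. Released structure: two simple spans PQ and QR with a hinge at Q.
Rotations at Q on the released spans (each span's end-slope, ×1/EI):
  span PQ: point load 104 at a = 0.46: Pab(L + a)/(6LEI) = 36.31/EI
  span QR: point load 126.8 at a = 4: Pab(L + b)/(6LEI) = 101.4/EI
  relative rotation θ_0 = (36.31 + 101.4)/EI = 137.8/EI
A unit hogging moment at Q produces rotation L₁/(3EI) + L₂/(3EI) = 3.2/EI.
Slope continuity at Q: θ_0 = M_Q·3.2/EI, so M_Q = 137.8/3.2 = 43.05 kN·m (hogging).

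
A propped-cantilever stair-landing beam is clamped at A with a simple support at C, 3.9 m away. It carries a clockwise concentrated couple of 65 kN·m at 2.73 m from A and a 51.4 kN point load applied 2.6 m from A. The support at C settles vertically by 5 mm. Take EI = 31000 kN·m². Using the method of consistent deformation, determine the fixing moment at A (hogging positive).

Remove the prop at C; the released (primary) structure is a cantilever built in at A.
Primary-structure tip deflection at C by superposition:
  clockwise couple 65 at a = 2.73: M₀a(2L − a)/(2EI) = 449.8/EI
  point load 51.4 at a = 2.6: Pa²(3L − a)/(6EI) = 527/EI
  δ_0 = 976.8/EI
Flexibility coefficient — unit upward force at C: δ_{CC} = L³/(3EI) = 19.77/EI.
With EI = 31000 kN·m²: δ_0 = 0.03151 m and δ_{CC} = 0.000638 m/kN.
Compatibility — the beam at C must follow the support down by 0.005 m: δ_0 − R_C·δ_{CC} = 0.005, so R_C = (0.03151 − 0.005)/0.000638 = 41.56 kN.
Moment equilibrium about A: M_A = Σ(load moments about A) − R_C·L = 198.6 − 41.56×3.9 = 36.54 kN·m.

M_A = 36.54 kN·m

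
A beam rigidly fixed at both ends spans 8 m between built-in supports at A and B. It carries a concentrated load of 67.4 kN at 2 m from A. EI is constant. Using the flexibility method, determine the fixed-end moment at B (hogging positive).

M_B = 25.27 kN·m

Release both end moments; the primary structure is a simply-supported span AB with redundants M_A and M_B.
Simple-span end rotations at A and B under the given loads:
  at A: point load 67.4 at a = 2: Pab(L + b)/(6LEI) = 235.9/EI
  at B: point load 67.4 at a = 2: Pab(L + a)/(6LEI) = 168.5/EI
  θ_A0 = 235.9/EI,  θ_B0 = 168.5/EI
Flexibility coefficients: a unit moment at one end gives L/(3EI) there and L/(6EI) at the far end, so f₁₁ = f₂₂ = 2.667/EI and f₁₂ = f₂₁ = 1.333/EI.
Compatibility — zero rotation at each built-in end:
  2.667 M_A + 1.333 M_B = 235.9
  1.333 M_A + 2.667 M_B = 168.5
Solving the pair gives M_A = 75.83 kN·m and M_B = 25.27 kN·m (hogging).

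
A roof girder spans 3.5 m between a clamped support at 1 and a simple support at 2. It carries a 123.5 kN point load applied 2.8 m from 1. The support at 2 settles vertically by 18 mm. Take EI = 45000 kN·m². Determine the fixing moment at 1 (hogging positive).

Take the reaction at 2 as the redundant and release it; the primary structure is a cantilever fixed at 1.
Primary-structure tip deflection at 2 by superposition:
  point load 123.5 at a = 2.8: Pa²(3L − a)/(6EI) = 1243/EI
Tip deflection under a unit load at 2: L³/(3EI) = 14.29/EI.
With EI = 45000 kN·m²: δ_0 = 0.027613 m and δ_{22} = 0.000318 m/kN.
Compatibility — the beam at 2 must follow the support down by 0.018 m: δ_0 − R_2·δ_{22} = 0.018, so R_2 = (0.027613 − 0.018)/0.000318 = 30.27 kN.
Moment equilibrium about 1: M_1 = Σ(load moments about 1) − R_2·L = 345.8 − 30.27×3.5 = 239.9 kN·m.

M_1 = 239.9 kN·m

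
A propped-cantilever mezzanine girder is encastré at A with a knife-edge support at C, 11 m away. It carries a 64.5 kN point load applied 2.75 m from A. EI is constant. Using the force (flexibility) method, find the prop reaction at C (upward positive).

R_C = 5.543 kN

Choose R_C as the redundant. The primary structure is the cantilever fixed at A.
Downward deflection at the released point C due to the loads:
  point load 64.5 at a = 2.75: Pa²(3L − a)/(6EI) = 2459/EI
Tip deflection under a unit load at C: L³/(3EI) = 443.7/EI.
The prop prevents deflection at C: R_C = δ_0/δ_{CC} = 2459/443.7 = 5.543 kN.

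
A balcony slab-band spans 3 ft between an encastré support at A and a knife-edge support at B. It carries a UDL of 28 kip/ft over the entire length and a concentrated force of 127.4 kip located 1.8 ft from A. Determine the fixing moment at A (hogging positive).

Choose R_B as the redundant. The primary structure is the cantilever fixed at A.
Primary-structure tip deflection at B by superposition:
  UDL 28: wL⁴/(8EI) = 283.5/EI
  point load 127.4 at a = 1.8: Pa²(3L − a)/(6EI) = 495.3/EI
  δ_0 = 778.8/EI
Flexibility coefficient — unit upward force at B: δ_{BB} = L³/(3EI) = 9/EI.
Compatibility at B: δ_0 − R_B·δ_{BB} = 0, so R_B = 778.8/9 = 86.54 kip.
Moment equilibrium about A: M_A = Σ(load moments about A) − R_B·L = 355.3 − 86.54×3 = 95.71 kip·ft.

M_A = 95.71 kip·ft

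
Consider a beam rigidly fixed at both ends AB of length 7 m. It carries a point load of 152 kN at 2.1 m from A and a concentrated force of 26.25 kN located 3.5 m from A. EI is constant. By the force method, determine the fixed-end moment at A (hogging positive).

M_A = 179.4 kN·m

Take the two fixed-end moments M_A, M_B as redundants; the released structure is the simple span AB.
Simple-span end rotations at A and B under the given loads:
  at A: point load 152 at a = 2.1: Pab(L + b)/(6LEI) = 443.2/EI
  at B: point load 152 at a = 2.1: Pab(L + a)/(6LEI) = 338.9/EI
  at A: point load 26.25 at a = 3.5: Pab(L + b)/(6LEI) = 80.39/EI
  at B: point load 26.25 at a = 3.5: Pab(L + a)/(6LEI) = 80.39/EI
  θ_A0 = 523.5/EI,  θ_B0 = 419.3/EI
Flexibility coefficients: a unit moment at one end gives L/(3EI) there and L/(6EI) at the far end, so f₁₁ = f₂₂ = 2.333/EI and f₁₂ = f₂₁ = 1.167/EI.
Compatibility — zero rotation at each built-in end:
  2.333 M_A + 1.167 M_B = 523.5
  1.167 M_A + 2.333 M_B = 419.3
Solving the pair gives M_A = 179.4 kN·m and M_B = 90 kN·m (hogging).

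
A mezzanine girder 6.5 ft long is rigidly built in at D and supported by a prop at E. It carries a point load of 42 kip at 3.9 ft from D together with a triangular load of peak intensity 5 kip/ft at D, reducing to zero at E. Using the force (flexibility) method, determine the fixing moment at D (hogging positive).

Take the reaction at E as the redundant and release it; the primary structure is a cantilever fixed at D.
Primary-structure tip deflection at E by superposition:
  point load 42 at a = 3.9: Pa²(3L − a)/(6EI) = 1661/EI
  triangular load, peak 5 at the fixed end: w₀L⁴/(30EI) = 297.5/EI
  δ_0 = 1958/EI
Flexibility coefficient — unit upward force at E: δ_{EE} = L³/(3EI) = 91.54/EI.
Compatibility at E: δ_0 − R_E·δ_{EE} = 0, so R_E = 1958/91.54 = 21.39 kip.
Moment equilibrium about D: M_D = Σ(load moments about D) − R_E·L = 199 − 21.39×6.5 = 59.95 kip·ft.

M_D = 59.95 kip·ft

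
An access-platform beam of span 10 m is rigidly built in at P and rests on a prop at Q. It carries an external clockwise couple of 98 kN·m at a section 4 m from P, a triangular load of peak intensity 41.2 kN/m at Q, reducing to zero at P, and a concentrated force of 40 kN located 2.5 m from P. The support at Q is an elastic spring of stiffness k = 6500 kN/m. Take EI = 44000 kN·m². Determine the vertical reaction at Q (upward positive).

Remove the prop at Q; the released (primary) structure is a cantilever built in at P.
Downward deflection at the released point Q due to the loads:
  clockwise couple 98 at a = 4: M₀a(2L − a)/(2EI) = 3136/EI
  triangular load, peak 41.2 at the free end: 11w₀L⁴/(120EI) = 37767/EI
  point load 40 at a = 2.5: Pa²(3L − a)/(6EI) = 1146/EI
  δ_0 = 42048/EI
Flexibility coefficient — unit upward force at Q: δ_{QQ} = L³/(3EI) = 333.3/EI.
With EI = 44000 kN·m²: δ_0 = 0.95565 m and δ_{QQ} = 0.007576 m/kN.
Compatibility — the spring shortens by R_Q/k under the reaction it provides: δ_0 − R_Q·δ_{QQ} = R_Q/k. With 1/k = 0.000154 m/kN, R_Q = δ_0 / (δ_{QQ} + 1/k) = 0.95565 / (0.007576 + 0.000154) = 123.6 kN.

R_Q = 123.6 kN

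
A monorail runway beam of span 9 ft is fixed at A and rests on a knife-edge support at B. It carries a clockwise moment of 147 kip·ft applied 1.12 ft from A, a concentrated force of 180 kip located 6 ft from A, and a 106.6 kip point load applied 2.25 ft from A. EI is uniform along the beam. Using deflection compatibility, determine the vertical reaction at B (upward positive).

R_B = 108.2 kip

Take the reaction at B as the redundant and release it; the primary structure is a cantilever fixed at A.
Primary-structure tip deflection at B by superposition:
  clockwise couple 147 at a = 1.12: M₀a(2L − a)/(2EI) = 1390/EI
  point load 180 at a = 6: Pa²(3L − a)/(6EI) = 22680/EI
  point load 106.6 at a = 2.25: Pa²(3L − a)/(6EI) = 2226/EI
  δ_0 = 26296/EI
Flexibility coefficient — unit upward force at B: δ_{BB} = L³/(3EI) = 243/EI.
Compatibility at B: δ_0 − R_B·δ_{BB} = 0, so R_B = 26296/243 = 108.2 kip.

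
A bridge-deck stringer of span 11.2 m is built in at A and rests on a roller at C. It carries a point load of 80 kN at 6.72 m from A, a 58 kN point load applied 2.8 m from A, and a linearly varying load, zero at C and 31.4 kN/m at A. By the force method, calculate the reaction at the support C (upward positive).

Release the roller at C. Primary structure: cantilever fixed at A.
Deflection at C on the released cantilever, summing each load's contribution:
  point load 80 at a = 6.72: Pa²(3L − a)/(6EI) = 16185/EI
  point load 58 at a = 2.8: Pa²(3L − a)/(6EI) = 2334/EI
  triangular load, peak 31.4 at the fixed end: w₀L⁴/(30EI) = 16470/EI
  δ_0 = 34989/EI
Tip deflection under a unit load at C: L³/(3EI) = 468.3/EI.
The prop prevents deflection at C: R_C = δ_0/δ_{CC} = 34989/468.3 = 74.71 kN.

R_C = 74.71 kN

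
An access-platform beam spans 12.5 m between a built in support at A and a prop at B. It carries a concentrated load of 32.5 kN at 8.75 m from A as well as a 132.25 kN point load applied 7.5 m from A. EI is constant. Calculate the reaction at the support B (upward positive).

Release the roller at B. Primary structure: cantilever fixed at A.
Primary-structure tip deflection at B by superposition:
  point load 32.5 at a = 8.75: Pa²(3L − a)/(6EI) = 11923/EI
  point load 132.25 at a = 7.5: Pa²(3L − a)/(6EI) = 37195/EI
  δ_0 = 49118/EI
Tip deflection under a unit load at B: L³/(3EI) = 651/EI.
Compatibility at B: δ_0 − R_B·δ_{BB} = 0, so R_B = 49118/651 = 75.45 kN.

R_B = 75.45 kN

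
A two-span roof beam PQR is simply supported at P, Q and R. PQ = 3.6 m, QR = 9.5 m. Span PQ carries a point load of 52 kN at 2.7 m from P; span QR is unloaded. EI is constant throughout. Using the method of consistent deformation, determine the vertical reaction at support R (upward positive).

Take M_Q as the redundant. Released structure: two simple spans PQ and QR with a hinge at Q.
End slopes at the hinge Q, treating each span as simply supported:
  span PQ: point load 52 at a = 2.7: Pab(L + a)/(6LEI) = 36.85/EI
  relative rotation θ_0 = (36.85 + 0)/EI = 36.85/EI
A unit hogging moment at Q produces rotation L₁/(3EI) + L₂/(3EI) = 4.367/EI.
Compatibility: M_Q·(L₁+L₂)/(3EI) = θ_0, giving M_Q = 8.44 kN·m (hogging).
Span QR, ΣM about R: R_Q^{QR}·9.5 = 0 + 8.44, so R_Q^{QR} = 0.8884 kN and R_R = 0 − 0.8884 = -0.8884 kN.

R_R = -0.8884 kN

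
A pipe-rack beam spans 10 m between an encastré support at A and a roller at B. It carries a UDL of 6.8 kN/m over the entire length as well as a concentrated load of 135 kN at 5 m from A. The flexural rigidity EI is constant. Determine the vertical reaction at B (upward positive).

Remove the prop at B; the released (primary) structure is a cantilever built in at A.
Free-end deflection of the primary structure under the applied loading (downward +):
  UDL 6.8: wL⁴/(8EI) = 8500/EI
  point load 135 at a = 5: Pa²(3L − a)/(6EI) = 14062/EI
  δ_0 = 22562/EI
Tip deflection under a unit load at B: L³/(3EI) = 333.3/EI.
The prop prevents deflection at B: R_B = δ_0/δ_{BB} = 22562/333.3 = 67.69 kN.

R_B = 67.69 kN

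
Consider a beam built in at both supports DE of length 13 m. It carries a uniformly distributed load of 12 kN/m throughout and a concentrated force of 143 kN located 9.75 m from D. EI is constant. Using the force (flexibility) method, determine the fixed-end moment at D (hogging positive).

M_D = 256.1 kN·m

Release both end moments; the primary structure is a simply-supported span DE with redundants M_D and M_E.
End rotations of the released simple span under the applied load (×1/EI):
  at D: UDL 12: wL³/(24EI) = 1098/EI
  at E: UDL 12: wL³/(24EI) = 1098/EI
  at D: point load 143 at a = 9.75: Pab(L + b)/(6LEI) = 944/EI
  at E: point load 143 at a = 9.75: Pab(L + a)/(6LEI) = 1322/EI
  θ_D0 = 2043/EI,  θ_E0 = 2420/EI
Flexibility coefficients: a unit moment at one end gives L/(3EI) there and L/(6EI) at the far end, so f₁₁ = f₂₂ = 4.333/EI and f₁₂ = f₂₁ = 2.167/EI.
Compatibility — zero rotation at each built-in end:
  4.333 M_D + 2.167 M_E = 2043
  2.167 M_D + 4.333 M_E = 2420
Solving the pair gives M_D = 256.1 kN·m and M_E = 430.4 kN·m (hogging).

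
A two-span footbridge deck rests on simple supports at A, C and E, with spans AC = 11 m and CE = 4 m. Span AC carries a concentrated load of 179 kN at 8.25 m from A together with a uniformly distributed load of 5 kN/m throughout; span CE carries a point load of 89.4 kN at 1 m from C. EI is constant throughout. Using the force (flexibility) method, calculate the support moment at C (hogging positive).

M_C = 308 kN·m

Release continuity at C by inserting a hinge; the redundant is the internal moment M_C. The primary structure is two simply-supported spans AC and CE.
Discontinuity in slope at C on the released structure — sum the simple-span end rotations:
  span AC: point load 179 at a = 8.25: Pab(L + a)/(6LEI) = 1184/EI
  span AC: UDL 5: wL³/(24EI) = 277.3/EI
  span CE: point load 89.4 at a = 1: Pab(L + b)/(6LEI) = 78.22/EI
  relative rotation θ_0 = (1462 + 78.22)/EI = 1540/EI
A unit hogging moment at C produces rotation L₁/(3EI) + L₂/(3EI) = 5/EI.
Compatibility: M_C·(L₁+L₂)/(3EI) = θ_0, giving M_C = 308 kN·m (hogging).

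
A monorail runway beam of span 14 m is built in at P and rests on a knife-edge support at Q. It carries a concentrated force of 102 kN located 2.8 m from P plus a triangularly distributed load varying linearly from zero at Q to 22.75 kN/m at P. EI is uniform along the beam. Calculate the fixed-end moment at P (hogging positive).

Remove the prop at Q; the released (primary) structure is a cantilever built in at P.
Downward deflection at the released point Q due to the loads:
  point load 102 at a = 2.8: Pa²(3L − a)/(6EI) = 5225/EI
  triangular load, peak 22.75 at the fixed end: w₀L⁴/(30EI) = 29132/EI
  δ_0 = 34357/EI
Flexibility coefficient — unit upward force at Q: δ_{QQ} = L³/(3EI) = 914.7/EI.
Compatibility at Q: δ_0 − R_Q·δ_{QQ} = 0, so R_Q = 34357/914.7 = 37.56 kN.
Moment equilibrium about P: M_P = Σ(load moments about P) − R_Q·L = 1029 − 37.56×14 = 502.9 kN·m.

M_P = 502.9 kN·m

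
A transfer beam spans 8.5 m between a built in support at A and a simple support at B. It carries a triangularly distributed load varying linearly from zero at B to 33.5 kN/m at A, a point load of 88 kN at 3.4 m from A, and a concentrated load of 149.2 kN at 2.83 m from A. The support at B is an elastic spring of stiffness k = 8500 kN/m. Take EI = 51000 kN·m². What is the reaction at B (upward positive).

Take the reaction at B as the redundant and release it; the primary structure is a cantilever fixed at A.
Downward deflection at the released point B due to the loads:
  triangular load, peak 33.5 at the fixed end: w₀L⁴/(30EI) = 5829/EI
  point load 88 at a = 3.4: Pa²(3L − a)/(6EI) = 3747/EI
  point load 149.2 at a = 2.83: Pa²(3L − a)/(6EI) = 4515/EI
  δ_0 = 14091/EI
Tip deflection under a unit load at B: L³/(3EI) = 204.7/EI.
With EI = 51000 kN·m²: δ_0 = 0.27629 m and δ_{BB} = 0.004014 m/kN.
Compatibility — the spring shortens by R_B/k under the reaction it provides: δ_0 − R_B·δ_{BB} = R_B/k. With 1/k = 0.000118 m/kN, R_B = δ_0 / (δ_{BB} + 1/k) = 0.27629 / (0.004014 + 0.000118) = 66.87 kN.

R_B = 66.87 kN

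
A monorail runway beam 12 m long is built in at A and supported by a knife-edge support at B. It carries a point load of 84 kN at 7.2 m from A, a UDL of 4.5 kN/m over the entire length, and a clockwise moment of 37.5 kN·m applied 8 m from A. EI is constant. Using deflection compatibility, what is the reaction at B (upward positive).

R_B = 60.7 kN

Release the roller at B. Primary structure: cantilever fixed at A.
Deflection at B on the released cantilever, summing each load's contribution:
  point load 84 at a = 7.2: Pa²(3L − a)/(6EI) = 20902/EI
  UDL 4.5: wL⁴/(8EI) = 11664/EI
  clockwise couple 37.5 at a = 8: M₀a(2L − a)/(2EI) = 2400/EI
  δ_0 = 34966/EI
Tip deflection under a unit load at B: L³/(3EI) = 576/EI.
The prop prevents deflection at B: R_B = δ_0/δ_{BB} = 34966/576 = 60.7 kN.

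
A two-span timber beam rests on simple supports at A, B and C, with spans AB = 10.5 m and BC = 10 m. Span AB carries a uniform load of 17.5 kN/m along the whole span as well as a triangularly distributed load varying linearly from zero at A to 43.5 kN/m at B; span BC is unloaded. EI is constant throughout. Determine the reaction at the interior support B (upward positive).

R_B = 300.2 kN

Take M_B as the redundant. Released structure: two simple spans AB and BC with a hinge at B.
End slopes at the hinge B, treating each span as simply supported:
  span AB: UDL 17.5: wL³/(24EI) = 844.1/EI
  span AB: triangular load, peak 43.5: w₀L³/(45EI) = 1119/EI
  relative rotation θ_0 = (1963 + 0)/EI = 1963/EI
A unit hogging moment at B produces rotation L₁/(3EI) + L₂/(3EI) = 6.833/EI.
Slope continuity at B: θ_0 = M_B·6.833/EI, so M_B = 1963/6.833 = 287.3 kN·m (hogging).
Span AB, ΣM about A with M_B applied at B: R_B^{AB}·10.5 = 2563 + 287.3, so R_B^{AB} = 271.5 kN and R_A = 412.1 − 271.5 = 140.6 kN.
Span BC, ΣM about C: R_B^{BC}·10 = 0 + 287.3, so R_B^{BC} = 28.73 kN and R_C = 0 − 28.73 = -28.73 kN.
R_B = 271.5 + 28.73 = 300.2 kN.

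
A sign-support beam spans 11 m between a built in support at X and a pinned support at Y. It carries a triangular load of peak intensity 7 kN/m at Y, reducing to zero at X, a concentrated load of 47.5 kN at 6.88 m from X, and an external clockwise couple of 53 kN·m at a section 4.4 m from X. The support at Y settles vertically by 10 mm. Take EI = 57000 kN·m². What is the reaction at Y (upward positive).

R_Y = 46.58 kN

Choose R_Y as the redundant. The primary structure is the cantilever fixed at X.
Free-end deflection of the primary structure under the applied loading (downward +):
  triangular load, peak 7 at the free end: 11w₀L⁴/(120EI) = 9395/EI
  point load 47.5 at a = 6.88: Pa²(3L − a)/(6EI) = 9788/EI
  clockwise couple 53 at a = 4.4: M₀a(2L − a)/(2EI) = 2052/EI
  δ_0 = 21235/EI
Tip deflection under a unit load at Y: L³/(3EI) = 443.7/EI.
With EI = 57000 kN·m²: δ_0 = 0.37254 m and δ_{YY} = 0.007784 m/kN.
Compatibility — the beam at Y must follow the support down by 0.01 m: δ_0 − R_Y·δ_{YY} = 0.01, so R_Y = (0.37254 − 0.01)/0.007784 = 46.58 kN.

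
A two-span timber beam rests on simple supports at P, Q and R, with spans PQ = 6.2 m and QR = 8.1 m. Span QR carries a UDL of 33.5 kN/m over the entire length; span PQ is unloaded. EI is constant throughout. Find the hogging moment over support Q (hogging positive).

Insert a hinge at Q; M_Q is the redundant, and each span becomes simply supported.
Discontinuity in slope at Q on the released structure — sum the simple-span end rotations:
  span QR: UDL 33.5: wL³/(24EI) = 741.8/EI
  relative rotation θ_0 = (0 + 741.8)/EI = 741.8/EI
A unit hogging moment at Q produces rotation L₁/(3EI) + L₂/(3EI) = 4.767/EI.
Compatibility: M_Q·(L₁+L₂)/(3EI) = θ_0, giving M_Q = 155.6 kN·m (hogging).

M_Q = 155.6 kN·m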